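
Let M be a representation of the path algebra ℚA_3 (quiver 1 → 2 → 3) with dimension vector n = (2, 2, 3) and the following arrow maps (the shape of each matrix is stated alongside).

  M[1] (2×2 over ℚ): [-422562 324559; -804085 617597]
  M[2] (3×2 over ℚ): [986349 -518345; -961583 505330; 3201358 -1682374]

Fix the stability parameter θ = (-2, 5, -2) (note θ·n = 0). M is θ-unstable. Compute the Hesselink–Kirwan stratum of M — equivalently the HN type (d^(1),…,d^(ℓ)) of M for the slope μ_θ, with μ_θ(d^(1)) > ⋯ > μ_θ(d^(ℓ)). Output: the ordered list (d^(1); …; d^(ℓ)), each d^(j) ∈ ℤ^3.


Interval decomposition of M: I[1,3]^2, I[3,3].
HN type (ℓ=2): μ^(1)=3/2; μ^(2)=-2

((0, 2, 2); (2, 0, 1))


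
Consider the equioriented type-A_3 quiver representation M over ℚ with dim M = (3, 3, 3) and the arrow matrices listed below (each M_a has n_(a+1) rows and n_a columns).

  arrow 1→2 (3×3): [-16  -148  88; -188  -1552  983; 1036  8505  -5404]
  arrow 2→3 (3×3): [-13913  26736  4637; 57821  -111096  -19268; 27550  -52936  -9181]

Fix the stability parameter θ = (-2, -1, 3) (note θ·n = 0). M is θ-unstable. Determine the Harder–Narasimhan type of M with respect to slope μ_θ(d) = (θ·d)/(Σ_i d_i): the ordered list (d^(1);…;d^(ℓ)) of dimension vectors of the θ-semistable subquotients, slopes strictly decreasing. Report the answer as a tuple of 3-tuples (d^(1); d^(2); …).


Barcode: M ≅ I[1,1], I[1,2], I[1,3], I[2,3], I[3,3]. HN layers by μ_θ (3 steps, strictly decreasing):
  μ^(1)=3; μ^(2)=-1; μ^(3)=-2

((0, 0, 3); (0, 3, 0); (3, 0, 0))


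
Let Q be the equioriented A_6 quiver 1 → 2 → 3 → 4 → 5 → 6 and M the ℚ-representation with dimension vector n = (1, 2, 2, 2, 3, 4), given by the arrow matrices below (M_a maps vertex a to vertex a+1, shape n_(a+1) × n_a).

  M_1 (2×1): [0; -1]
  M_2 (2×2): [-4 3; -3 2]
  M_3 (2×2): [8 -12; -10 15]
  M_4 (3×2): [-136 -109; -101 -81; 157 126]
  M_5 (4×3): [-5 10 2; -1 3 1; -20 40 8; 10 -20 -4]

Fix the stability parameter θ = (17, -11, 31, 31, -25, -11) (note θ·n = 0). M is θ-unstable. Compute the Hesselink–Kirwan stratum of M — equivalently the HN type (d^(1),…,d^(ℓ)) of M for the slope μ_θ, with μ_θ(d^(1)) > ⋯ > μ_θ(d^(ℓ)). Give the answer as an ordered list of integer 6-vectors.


Interval decomposition of M: I[1,3], I[2,6], I[4,6], I[5,5], I[6,6]^2.
HN type (ℓ=6): μ^(1)=31; μ^(2)=13/2; μ^(3)=3; μ^(4)=-5/3; μ^(5)=-11; μ^(6)=-25

((0, 0, 1, 0, 0, 0); (0, 0, 1, 1, 1, 1); (1, 1, 0, 0, 0, 0); (0, 0, 0, 1, 1, 1); (0, 1, 0, 0, 0, 2); (0, 0, 0, 0, 1, 0))


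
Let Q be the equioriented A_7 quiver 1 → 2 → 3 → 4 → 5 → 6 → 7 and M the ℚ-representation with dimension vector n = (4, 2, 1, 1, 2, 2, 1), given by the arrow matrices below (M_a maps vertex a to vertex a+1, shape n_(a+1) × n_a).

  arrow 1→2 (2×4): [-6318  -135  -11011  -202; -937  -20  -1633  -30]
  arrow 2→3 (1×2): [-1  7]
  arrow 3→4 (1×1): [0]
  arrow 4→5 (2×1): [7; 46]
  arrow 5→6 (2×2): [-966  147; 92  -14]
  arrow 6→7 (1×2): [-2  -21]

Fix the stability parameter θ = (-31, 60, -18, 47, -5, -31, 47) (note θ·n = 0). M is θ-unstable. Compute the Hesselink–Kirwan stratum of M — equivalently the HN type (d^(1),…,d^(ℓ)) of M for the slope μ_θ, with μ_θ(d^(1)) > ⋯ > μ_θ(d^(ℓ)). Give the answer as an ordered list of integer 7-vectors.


Via rank(M_{q-1}∘⋯∘M_p): M ≅ I[1,1]^2, I[1,2], I[1,3], I[4,5], I[5,6], I[6,7].
μ_θ-semistable layers: μ^(1)=60; μ^(2)=47; μ^(3)=21; μ^(4)=-18; μ^(5)=-31

((0, 1, 0, 0, 0, 0, 0); (0, 0, 0, 0, 0, 0, 1); (0, 1, 1, 1, 1, 0, 0); (0, 0, 0, 0, 1, 1, 0); (4, 0, 0, 0, 0, 1, 0))


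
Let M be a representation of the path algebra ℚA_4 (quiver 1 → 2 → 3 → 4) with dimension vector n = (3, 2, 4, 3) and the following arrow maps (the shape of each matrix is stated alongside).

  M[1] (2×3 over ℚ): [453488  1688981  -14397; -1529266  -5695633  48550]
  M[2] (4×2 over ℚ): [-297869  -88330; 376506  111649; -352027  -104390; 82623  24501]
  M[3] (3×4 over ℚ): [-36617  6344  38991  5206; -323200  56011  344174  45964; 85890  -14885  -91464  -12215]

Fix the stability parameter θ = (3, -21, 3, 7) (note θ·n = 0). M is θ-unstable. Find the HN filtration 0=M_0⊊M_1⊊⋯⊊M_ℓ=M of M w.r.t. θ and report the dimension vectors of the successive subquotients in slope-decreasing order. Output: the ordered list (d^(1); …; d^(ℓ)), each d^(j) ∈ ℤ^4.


Via rank(M_{q-1}∘⋯∘M_p): M ≅ I[1,1], I[1,4]^2, I[3,3], I[3,4].
μ_θ-semistable layers: μ^(1)=7; μ^(2)=3; μ^(3)=-9

((0, 0, 0, 3); (1, 0, 4, 0); (2, 2, 0, 0))


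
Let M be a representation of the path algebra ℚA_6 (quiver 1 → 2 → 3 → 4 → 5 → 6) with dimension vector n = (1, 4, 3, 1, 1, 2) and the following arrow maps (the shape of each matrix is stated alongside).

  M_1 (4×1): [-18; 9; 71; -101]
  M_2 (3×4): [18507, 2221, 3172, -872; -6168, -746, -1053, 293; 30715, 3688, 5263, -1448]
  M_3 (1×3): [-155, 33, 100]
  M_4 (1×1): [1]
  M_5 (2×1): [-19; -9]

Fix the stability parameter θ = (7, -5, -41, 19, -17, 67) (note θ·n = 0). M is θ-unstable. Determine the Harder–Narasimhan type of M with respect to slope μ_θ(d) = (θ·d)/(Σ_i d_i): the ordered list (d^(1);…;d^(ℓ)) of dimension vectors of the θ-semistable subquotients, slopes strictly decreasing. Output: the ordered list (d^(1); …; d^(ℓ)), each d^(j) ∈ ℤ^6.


Via rank(M_{q-1}∘⋯∘M_p): M ≅ I[1,6], I[2,2], I[2,3]^2, I[6,6].
μ_θ-semistable layers: μ^(1)=67; μ^(2)=1; μ^(3)=-5; μ^(4)=-13; μ^(5)=-23

((0, 0, 0, 0, 0, 2); (0, 0, 0, 1, 1, 0); (0, 1, 0, 0, 0, 0); (1, 1, 1, 0, 0, 0); (0, 2, 2, 0, 0, 0))


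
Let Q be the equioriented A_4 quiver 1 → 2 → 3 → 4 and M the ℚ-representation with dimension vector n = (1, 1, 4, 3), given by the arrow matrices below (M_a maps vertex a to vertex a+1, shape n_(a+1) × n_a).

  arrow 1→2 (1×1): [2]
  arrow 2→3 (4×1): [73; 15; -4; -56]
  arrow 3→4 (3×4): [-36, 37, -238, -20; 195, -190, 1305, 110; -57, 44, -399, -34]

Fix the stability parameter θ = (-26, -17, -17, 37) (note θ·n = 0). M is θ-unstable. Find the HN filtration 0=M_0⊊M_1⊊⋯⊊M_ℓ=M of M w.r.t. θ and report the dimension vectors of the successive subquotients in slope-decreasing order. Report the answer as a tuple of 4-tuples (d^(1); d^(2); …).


Barcode: M ≅ I[1,4], I[3,3]^2, I[3,4], I[4,4]. HN layers by μ_θ (3 steps, strictly decreasing):
  μ^(1)=37; μ^(2)=-17; μ^(3)=-26

((0, 0, 0, 3); (0, 1, 4, 0); (1, 0, 0, 0))


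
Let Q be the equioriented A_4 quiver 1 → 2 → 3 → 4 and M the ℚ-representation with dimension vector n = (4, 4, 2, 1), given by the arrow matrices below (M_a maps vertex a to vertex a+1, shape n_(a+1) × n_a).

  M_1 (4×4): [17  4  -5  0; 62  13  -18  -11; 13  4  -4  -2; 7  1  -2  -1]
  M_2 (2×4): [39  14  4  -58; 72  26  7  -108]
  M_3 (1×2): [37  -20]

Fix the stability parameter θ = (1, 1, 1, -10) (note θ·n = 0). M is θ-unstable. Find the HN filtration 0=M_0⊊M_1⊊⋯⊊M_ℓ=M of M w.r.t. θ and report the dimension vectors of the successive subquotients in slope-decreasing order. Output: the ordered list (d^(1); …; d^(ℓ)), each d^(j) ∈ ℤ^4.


Barcode: M ≅ I[1,2]^2, I[1,3], I[1,4]. HN layers by μ_θ (2 steps, strictly decreasing):
  μ^(1)=1; μ^(2)=-7/4

((3, 3, 1, 0); (1, 1, 1, 1))


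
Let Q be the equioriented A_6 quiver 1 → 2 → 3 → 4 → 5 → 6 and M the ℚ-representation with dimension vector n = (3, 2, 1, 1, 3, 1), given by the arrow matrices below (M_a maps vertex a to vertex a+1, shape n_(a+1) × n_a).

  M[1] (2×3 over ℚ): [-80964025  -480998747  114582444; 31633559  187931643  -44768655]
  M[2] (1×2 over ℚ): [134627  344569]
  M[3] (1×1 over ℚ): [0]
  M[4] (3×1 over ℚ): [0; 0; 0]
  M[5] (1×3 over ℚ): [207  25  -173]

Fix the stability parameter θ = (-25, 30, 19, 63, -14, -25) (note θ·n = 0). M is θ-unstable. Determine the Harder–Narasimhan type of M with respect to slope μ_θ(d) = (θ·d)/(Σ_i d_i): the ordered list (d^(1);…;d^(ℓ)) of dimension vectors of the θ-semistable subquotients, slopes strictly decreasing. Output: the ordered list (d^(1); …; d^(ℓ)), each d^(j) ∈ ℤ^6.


Via rank(M_{q-1}∘⋯∘M_p): M ≅ I[1,1], I[1,2], I[1,3], I[4,4], I[5,5]^2, I[5,6].
μ_θ-semistable layers: μ^(1)=63; μ^(2)=30; μ^(3)=49/2; μ^(4)=-14; μ^(5)=-39/2; μ^(6)=-25

((0, 0, 0, 1, 0, 0); (0, 1, 0, 0, 0, 0); (0, 1, 1, 0, 0, 0); (0, 0, 0, 0, 2, 0); (0, 0, 0, 0, 1, 1); (3, 0, 0, 0, 0, 0))


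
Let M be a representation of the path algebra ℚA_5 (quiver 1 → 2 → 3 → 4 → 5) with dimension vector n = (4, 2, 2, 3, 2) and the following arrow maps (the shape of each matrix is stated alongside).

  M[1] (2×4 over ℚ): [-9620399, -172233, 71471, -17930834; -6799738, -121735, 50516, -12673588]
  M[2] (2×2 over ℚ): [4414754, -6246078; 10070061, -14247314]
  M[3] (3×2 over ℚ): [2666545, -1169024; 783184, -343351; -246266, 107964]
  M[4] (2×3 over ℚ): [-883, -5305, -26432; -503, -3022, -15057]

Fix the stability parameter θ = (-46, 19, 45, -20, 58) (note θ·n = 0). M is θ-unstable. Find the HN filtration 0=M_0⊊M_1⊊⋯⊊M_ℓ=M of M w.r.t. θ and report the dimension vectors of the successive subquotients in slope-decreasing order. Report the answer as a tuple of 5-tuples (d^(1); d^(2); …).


Via rank(M_{q-1}∘⋯∘M_p): M ≅ I[1,1]^2, I[1,5]^2, I[4,4].
μ_θ-semistable layers: μ^(1)=58; μ^(2)=44/3; μ^(3)=-20; μ^(4)=-46

((0, 0, 0, 0, 2); (0, 2, 2, 2, 0); (0, 0, 0, 1, 0); (4, 0, 0, 0, 0))


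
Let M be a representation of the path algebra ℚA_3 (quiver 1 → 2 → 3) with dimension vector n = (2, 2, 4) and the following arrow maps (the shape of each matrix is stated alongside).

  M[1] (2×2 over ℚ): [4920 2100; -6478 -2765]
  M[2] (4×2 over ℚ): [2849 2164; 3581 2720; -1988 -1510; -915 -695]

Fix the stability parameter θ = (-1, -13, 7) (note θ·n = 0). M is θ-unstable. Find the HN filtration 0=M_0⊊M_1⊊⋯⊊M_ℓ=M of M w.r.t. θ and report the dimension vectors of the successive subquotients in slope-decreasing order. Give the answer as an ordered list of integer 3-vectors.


Barcode: M ≅ I[1,1], I[1,3], I[2,3], I[3,3]^2. HN layers by μ_θ (4 steps, strictly decreasing):
  μ^(1)=7; μ^(2)=-1; μ^(3)=-7; μ^(4)=-13

((0, 0, 4); (1, 0, 0); (1, 1, 0); (0, 1, 0))


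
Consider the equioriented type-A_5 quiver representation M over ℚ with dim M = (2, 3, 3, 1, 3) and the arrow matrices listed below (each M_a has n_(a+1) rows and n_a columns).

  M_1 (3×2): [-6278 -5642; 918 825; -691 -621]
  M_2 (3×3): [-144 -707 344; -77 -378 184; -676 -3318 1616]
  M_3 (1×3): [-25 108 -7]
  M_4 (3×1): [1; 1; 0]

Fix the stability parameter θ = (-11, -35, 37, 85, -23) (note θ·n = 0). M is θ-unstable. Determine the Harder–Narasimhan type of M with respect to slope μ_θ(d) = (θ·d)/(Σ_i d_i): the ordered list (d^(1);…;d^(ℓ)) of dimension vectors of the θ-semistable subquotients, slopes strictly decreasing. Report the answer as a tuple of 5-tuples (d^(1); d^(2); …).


Barcode: M ≅ I[1,3], I[1,5], I[2,2], I[3,3], I[5,5]^2. HN layers by μ_θ (4 steps, strictly decreasing):
  μ^(1)=37; μ^(2)=33; μ^(3)=-23; μ^(4)=-35

((0, 0, 2, 0, 0); (0, 0, 1, 1, 1); (2, 2, 0, 0, 2); (0, 1, 0, 0, 0))


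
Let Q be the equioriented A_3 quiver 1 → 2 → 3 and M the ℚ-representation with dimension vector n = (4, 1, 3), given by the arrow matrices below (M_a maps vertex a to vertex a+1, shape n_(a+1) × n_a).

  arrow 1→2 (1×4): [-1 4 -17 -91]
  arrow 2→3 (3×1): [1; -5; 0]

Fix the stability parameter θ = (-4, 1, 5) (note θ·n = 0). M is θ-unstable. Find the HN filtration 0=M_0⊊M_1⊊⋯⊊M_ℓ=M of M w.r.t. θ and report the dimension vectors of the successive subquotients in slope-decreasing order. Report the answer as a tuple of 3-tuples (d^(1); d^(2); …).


Barcode: M ≅ I[1,1]^3, I[1,3], I[3,3]^2. HN layers by μ_θ (3 steps, strictly decreasing):
  μ^(1)=5; μ^(2)=1; μ^(3)=-4

((0, 0, 3); (0, 1, 0); (4, 0, 0))


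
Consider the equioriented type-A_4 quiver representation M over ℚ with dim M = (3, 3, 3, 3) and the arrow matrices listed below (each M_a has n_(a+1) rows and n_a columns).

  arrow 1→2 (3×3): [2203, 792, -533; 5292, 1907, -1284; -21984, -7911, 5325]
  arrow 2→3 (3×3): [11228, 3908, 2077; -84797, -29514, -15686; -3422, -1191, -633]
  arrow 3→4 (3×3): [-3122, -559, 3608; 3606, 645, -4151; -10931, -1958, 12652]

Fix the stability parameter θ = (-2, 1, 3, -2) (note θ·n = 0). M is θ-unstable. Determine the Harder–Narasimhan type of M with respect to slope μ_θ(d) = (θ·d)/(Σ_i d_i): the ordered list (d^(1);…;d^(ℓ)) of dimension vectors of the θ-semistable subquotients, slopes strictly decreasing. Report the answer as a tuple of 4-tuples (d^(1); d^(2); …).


Barcode: M ≅ I[1,4]^3. HN layers by μ_θ (2 steps, strictly decreasing):
  μ^(1)=2/3; μ^(2)=-2

((0, 3, 3, 3); (3, 0, 0, 0))


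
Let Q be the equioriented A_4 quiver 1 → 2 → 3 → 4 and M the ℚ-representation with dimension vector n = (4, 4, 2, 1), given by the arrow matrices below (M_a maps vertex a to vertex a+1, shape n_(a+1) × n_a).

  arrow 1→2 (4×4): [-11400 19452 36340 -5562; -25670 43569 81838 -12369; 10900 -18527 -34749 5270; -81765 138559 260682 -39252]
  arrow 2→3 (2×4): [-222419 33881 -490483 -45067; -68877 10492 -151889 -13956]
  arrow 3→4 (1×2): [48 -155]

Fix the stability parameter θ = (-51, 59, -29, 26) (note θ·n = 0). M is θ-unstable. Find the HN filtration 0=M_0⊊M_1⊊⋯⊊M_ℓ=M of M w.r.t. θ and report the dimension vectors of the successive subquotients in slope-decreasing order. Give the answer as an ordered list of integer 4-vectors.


Barcode: M ≅ I[1,2]^2, I[1,3], I[1,4]. HN layers by μ_θ (4 steps, strictly decreasing):
  μ^(1)=59; μ^(2)=26; μ^(3)=15; μ^(4)=-51

((0, 2, 0, 0); (0, 0, 0, 1); (0, 2, 2, 0); (4, 0, 0, 0))


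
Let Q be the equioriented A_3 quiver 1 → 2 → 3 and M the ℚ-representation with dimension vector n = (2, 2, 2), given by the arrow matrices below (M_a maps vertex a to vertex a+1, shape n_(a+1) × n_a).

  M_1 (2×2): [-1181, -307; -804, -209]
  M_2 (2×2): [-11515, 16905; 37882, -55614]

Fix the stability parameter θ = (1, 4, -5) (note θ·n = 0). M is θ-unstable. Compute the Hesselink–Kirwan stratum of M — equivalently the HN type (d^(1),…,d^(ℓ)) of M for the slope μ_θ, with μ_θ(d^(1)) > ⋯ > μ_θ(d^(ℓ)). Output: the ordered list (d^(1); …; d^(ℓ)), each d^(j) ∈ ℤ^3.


Barcode: M ≅ I[1,2], I[1,3], I[3,3]. HN layers by μ_θ (4 steps, strictly decreasing):
  μ^(1)=4; μ^(2)=1; μ^(3)=0; μ^(4)=-5

((0, 1, 0); (1, 0, 0); (1, 1, 1); (0, 0, 1))


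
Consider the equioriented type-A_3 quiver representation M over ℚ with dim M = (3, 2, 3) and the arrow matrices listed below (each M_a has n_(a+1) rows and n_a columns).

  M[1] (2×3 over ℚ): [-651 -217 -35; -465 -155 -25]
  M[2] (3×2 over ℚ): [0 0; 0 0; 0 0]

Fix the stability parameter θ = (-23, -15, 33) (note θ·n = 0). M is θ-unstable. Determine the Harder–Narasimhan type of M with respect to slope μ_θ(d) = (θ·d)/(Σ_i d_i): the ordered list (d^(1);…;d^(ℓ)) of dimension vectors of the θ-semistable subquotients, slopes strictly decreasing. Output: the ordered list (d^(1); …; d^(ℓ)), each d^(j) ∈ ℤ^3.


Via rank(M_{q-1}∘⋯∘M_p): M ≅ I[1,1]^2, I[1,2], I[2,2], I[3,3]^3.
μ_θ-semistable layers: μ^(1)=33; μ^(2)=-15; μ^(3)=-23

((0, 0, 3); (0, 2, 0); (3, 0, 0))


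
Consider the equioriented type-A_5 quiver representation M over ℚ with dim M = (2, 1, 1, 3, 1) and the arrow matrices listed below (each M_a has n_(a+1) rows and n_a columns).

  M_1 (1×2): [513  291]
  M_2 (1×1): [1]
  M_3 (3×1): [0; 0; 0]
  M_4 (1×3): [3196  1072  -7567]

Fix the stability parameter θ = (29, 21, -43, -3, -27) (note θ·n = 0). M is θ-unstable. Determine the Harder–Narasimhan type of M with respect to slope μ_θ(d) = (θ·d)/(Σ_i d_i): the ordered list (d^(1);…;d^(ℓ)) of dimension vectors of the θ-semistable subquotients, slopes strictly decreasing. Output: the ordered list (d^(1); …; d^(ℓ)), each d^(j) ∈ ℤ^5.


Via rank(M_{q-1}∘⋯∘M_p): M ≅ I[1,1], I[1,3], I[4,4]^2, I[4,5].
μ_θ-semistable layers: μ^(1)=29; μ^(2)=7/3; μ^(3)=-3; μ^(4)=-15

((1, 0, 0, 0, 0); (1, 1, 1, 0, 0); (0, 0, 0, 2, 0); (0, 0, 0, 1, 1))


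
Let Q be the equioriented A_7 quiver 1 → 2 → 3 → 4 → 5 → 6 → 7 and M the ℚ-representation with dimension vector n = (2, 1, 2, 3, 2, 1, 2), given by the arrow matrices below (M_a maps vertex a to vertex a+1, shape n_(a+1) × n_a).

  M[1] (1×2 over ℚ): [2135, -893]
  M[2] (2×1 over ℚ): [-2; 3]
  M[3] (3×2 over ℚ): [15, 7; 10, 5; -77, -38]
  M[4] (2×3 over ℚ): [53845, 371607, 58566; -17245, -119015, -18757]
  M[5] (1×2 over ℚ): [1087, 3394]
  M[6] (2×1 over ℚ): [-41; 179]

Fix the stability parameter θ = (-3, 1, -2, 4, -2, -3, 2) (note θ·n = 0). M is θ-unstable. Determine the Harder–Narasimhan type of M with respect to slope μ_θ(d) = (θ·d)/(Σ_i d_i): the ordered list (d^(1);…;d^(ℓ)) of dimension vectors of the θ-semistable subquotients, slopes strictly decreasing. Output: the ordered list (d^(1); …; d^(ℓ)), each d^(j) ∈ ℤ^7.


Barcode: M ≅ I[1,1], I[1,4], I[3,7], I[4,5], I[7,7]. HN layers by μ_θ (7 steps, strictly decreasing):
  μ^(1)=4; μ^(2)=2; μ^(3)=1; μ^(4)=-1/3; μ^(5)=-1/2; μ^(6)=-2; μ^(7)=-3

((0, 0, 0, 1, 0, 0, 0); (0, 0, 0, 0, 0, 0, 2); (0, 0, 0, 1, 1, 0, 0); (0, 0, 0, 1, 1, 1, 0); (0, 1, 1, 0, 0, 0, 0); (0, 0, 1, 0, 0, 0, 0); (2, 0, 0, 0, 0, 0, 0))


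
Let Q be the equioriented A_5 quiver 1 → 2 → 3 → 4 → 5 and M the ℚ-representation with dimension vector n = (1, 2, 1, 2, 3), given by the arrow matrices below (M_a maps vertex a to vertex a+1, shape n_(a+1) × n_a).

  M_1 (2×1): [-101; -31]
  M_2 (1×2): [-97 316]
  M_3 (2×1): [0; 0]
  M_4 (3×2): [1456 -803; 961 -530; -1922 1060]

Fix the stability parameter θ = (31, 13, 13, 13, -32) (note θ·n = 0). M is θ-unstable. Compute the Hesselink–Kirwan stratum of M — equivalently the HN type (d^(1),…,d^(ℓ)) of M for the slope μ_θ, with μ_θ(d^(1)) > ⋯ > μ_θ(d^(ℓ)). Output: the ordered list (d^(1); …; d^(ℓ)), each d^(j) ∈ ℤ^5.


Barcode: M ≅ I[1,3], I[2,2], I[4,5]^2, I[5,5]. HN layers by μ_θ (4 steps, strictly decreasing):
  μ^(1)=19; μ^(2)=13; μ^(3)=-19/2; μ^(4)=-32

((1, 1, 1, 0, 0); (0, 1, 0, 0, 0); (0, 0, 0, 2, 2); (0, 0, 0, 0, 1))


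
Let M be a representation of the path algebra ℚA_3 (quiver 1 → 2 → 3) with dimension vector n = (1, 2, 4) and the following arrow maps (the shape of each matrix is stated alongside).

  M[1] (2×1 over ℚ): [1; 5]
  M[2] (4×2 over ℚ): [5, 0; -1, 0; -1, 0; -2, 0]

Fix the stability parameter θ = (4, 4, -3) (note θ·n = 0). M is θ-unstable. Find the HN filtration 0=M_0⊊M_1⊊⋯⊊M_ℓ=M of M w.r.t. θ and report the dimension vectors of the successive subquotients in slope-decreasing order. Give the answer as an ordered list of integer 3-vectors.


Barcode: M ≅ I[1,3], I[2,2], I[3,3]^3. HN layers by μ_θ (3 steps, strictly decreasing):
  μ^(1)=4; μ^(2)=5/3; μ^(3)=-3

((0, 1, 0); (1, 1, 1); (0, 0, 3))


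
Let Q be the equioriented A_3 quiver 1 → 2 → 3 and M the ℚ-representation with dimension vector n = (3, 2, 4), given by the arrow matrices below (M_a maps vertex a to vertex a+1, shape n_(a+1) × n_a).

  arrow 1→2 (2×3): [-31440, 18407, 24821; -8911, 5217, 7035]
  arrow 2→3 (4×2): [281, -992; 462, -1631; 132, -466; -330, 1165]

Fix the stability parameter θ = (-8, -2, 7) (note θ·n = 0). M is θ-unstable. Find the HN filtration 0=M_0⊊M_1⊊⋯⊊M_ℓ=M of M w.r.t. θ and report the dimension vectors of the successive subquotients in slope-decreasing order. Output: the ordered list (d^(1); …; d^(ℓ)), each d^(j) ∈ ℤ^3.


Via rank(M_{q-1}∘⋯∘M_p): M ≅ I[1,1], I[1,3]^2, I[3,3]^2.
μ_θ-semistable layers: μ^(1)=7; μ^(2)=-2; μ^(3)=-8

((0, 0, 4); (0, 2, 0); (3, 0, 0))


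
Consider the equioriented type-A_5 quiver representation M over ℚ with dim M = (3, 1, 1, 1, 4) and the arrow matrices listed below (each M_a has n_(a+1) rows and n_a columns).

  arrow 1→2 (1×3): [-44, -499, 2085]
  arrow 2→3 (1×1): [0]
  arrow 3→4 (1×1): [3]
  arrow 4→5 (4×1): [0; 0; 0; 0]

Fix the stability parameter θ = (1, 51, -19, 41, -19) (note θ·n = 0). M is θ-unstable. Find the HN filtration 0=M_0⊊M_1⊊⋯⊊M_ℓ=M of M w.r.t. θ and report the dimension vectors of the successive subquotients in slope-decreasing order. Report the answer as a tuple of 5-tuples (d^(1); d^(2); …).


Via rank(M_{q-1}∘⋯∘M_p): M ≅ I[1,1]^2, I[1,2], I[3,4], I[5,5]^4.
μ_θ-semistable layers: μ^(1)=51; μ^(2)=41; μ^(3)=1; μ^(4)=-19

((0, 1, 0, 0, 0); (0, 0, 0, 1, 0); (3, 0, 0, 0, 0); (0, 0, 1, 0, 4))


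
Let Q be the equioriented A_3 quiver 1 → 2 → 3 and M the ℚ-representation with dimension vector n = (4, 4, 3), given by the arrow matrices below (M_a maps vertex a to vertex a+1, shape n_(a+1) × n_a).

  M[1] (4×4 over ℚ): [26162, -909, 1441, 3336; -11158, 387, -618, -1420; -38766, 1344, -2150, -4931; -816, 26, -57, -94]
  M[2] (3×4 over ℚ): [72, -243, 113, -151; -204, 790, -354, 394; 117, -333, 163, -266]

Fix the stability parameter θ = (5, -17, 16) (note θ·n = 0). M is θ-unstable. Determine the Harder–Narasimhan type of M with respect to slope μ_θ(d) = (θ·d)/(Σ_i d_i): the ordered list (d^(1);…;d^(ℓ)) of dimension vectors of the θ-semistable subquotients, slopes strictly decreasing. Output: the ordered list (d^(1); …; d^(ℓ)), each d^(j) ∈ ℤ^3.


Via rank(M_{q-1}∘⋯∘M_p): M ≅ I[1,1], I[1,2], I[1,3]^2, I[2,2], I[3,3].
μ_θ-semistable layers: μ^(1)=16; μ^(2)=5; μ^(3)=-6; μ^(4)=-17

((0, 0, 3); (1, 0, 0); (3, 3, 0); (0, 1, 0))


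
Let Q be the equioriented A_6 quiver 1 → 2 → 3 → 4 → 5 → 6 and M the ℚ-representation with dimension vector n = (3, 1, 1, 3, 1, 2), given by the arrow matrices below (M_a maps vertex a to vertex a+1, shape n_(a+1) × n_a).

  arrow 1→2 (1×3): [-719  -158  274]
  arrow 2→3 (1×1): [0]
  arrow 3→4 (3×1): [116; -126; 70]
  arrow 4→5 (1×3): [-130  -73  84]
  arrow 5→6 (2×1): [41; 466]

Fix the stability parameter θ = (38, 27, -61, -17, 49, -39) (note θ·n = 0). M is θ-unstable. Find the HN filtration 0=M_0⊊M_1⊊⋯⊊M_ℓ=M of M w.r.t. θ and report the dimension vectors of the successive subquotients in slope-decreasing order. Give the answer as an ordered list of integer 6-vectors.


Barcode: M ≅ I[1,1]^2, I[1,2], I[3,6], I[4,4]^2, I[6,6]. HN layers by μ_θ (6 steps, strictly decreasing):
  μ^(1)=38; μ^(2)=65/2; μ^(3)=5; μ^(4)=-17; μ^(5)=-39; μ^(6)=-61

((2, 0, 0, 0, 0, 0); (1, 1, 0, 0, 0, 0); (0, 0, 0, 0, 1, 1); (0, 0, 0, 3, 0, 0); (0, 0, 0, 0, 0, 1); (0, 0, 1, 0, 0, 0))


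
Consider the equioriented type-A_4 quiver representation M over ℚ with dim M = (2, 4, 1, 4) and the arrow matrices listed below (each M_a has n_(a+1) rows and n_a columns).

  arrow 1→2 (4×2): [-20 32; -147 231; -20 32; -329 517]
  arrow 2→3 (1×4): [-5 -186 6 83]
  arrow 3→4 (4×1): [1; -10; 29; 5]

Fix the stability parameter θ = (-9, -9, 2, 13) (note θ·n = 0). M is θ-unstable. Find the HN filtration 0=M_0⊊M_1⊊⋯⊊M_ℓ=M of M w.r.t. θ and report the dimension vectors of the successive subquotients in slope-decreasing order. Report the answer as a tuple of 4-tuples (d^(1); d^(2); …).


Barcode: M ≅ I[1,2], I[1,4], I[2,2]^2, I[4,4]^3. HN layers by μ_θ (3 steps, strictly decreasing):
  μ^(1)=13; μ^(2)=2; μ^(3)=-9

((0, 0, 0, 4); (0, 0, 1, 0); (2, 4, 0, 0))


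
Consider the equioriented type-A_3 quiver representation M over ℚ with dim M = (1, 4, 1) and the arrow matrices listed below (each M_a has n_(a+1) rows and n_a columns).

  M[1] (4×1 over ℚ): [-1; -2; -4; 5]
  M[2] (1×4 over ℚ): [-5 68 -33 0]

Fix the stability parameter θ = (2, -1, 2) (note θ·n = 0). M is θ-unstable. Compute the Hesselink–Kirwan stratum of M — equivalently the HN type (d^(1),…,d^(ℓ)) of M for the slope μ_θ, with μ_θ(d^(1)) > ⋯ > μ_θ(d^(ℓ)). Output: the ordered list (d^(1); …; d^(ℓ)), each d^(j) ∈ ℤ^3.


Via rank(M_{q-1}∘⋯∘M_p): M ≅ I[1,3], I[2,2]^3.
μ_θ-semistable layers: μ^(1)=2; μ^(2)=1/2; μ^(3)=-1

((0, 0, 1); (1, 1, 0); (0, 3, 0))


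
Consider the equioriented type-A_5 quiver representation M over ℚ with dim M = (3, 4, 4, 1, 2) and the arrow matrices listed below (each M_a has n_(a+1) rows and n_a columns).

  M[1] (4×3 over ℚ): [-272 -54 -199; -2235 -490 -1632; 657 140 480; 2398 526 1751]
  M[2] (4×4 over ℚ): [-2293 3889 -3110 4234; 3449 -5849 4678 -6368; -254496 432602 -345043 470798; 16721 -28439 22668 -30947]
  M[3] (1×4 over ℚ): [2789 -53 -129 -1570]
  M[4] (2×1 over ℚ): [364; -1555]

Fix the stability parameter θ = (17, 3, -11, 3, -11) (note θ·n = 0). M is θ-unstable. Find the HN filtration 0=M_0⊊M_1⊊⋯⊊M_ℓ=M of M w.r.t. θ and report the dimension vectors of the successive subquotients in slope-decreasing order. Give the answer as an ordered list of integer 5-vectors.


Interval decomposition of M: I[1,3]^2, I[1,5], I[2,2], I[3,3], I[5,5].
HN type (ℓ=3): μ^(1)=3; μ^(2)=1/5; μ^(3)=-11

((2, 3, 2, 0, 0); (1, 1, 1, 1, 1); (0, 0, 1, 0, 1))


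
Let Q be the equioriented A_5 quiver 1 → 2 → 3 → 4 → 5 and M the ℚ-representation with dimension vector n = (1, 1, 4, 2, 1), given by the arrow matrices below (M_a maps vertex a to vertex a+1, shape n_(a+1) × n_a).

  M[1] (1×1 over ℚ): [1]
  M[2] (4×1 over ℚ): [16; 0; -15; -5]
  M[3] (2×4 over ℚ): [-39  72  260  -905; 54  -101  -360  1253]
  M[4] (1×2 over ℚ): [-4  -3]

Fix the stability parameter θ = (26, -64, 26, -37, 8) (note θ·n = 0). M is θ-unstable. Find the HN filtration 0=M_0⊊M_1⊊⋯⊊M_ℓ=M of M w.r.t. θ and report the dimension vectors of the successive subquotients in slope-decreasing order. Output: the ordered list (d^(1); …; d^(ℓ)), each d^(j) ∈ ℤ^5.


Barcode: M ≅ I[1,5], I[3,3]^2, I[3,4]. HN layers by μ_θ (4 steps, strictly decreasing):
  μ^(1)=26; μ^(2)=8; μ^(3)=-11/2; μ^(4)=-19

((0, 0, 2, 0, 0); (0, 0, 0, 0, 1); (0, 0, 2, 2, 0); (1, 1, 0, 0, 0))


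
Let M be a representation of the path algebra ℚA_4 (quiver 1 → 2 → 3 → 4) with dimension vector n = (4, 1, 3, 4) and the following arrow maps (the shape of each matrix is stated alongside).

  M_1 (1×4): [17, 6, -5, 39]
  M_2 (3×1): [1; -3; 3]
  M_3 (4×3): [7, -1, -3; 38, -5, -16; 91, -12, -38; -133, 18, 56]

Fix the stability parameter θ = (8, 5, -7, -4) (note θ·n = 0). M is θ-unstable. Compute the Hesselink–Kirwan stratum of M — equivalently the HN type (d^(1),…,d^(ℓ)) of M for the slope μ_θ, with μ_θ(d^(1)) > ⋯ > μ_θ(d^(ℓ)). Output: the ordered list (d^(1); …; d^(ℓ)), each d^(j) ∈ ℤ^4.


Interval decomposition of M: I[1,1]^3, I[1,4], I[3,4]^2, I[4,4].
HN type (ℓ=4): μ^(1)=8; μ^(2)=1/2; μ^(3)=-4; μ^(4)=-7

((3, 0, 0, 0); (1, 1, 1, 1); (0, 0, 0, 3); (0, 0, 2, 0))


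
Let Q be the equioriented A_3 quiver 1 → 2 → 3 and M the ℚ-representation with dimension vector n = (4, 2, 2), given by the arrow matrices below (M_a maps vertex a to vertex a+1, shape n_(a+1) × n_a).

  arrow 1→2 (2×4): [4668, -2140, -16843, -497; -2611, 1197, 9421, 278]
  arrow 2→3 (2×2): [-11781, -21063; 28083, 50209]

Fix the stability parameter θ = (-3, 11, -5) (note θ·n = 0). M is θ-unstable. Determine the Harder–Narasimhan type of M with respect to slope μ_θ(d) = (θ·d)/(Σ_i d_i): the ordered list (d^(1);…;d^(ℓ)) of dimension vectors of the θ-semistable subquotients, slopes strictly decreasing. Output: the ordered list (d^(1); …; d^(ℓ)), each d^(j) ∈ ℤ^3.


Interval decomposition of M: I[1,1]^2, I[1,2], I[1,3], I[3,3].
HN type (ℓ=4): μ^(1)=11; μ^(2)=3; μ^(3)=-3; μ^(4)=-5

((0, 1, 0); (0, 1, 1); (4, 0, 0); (0, 0, 1))


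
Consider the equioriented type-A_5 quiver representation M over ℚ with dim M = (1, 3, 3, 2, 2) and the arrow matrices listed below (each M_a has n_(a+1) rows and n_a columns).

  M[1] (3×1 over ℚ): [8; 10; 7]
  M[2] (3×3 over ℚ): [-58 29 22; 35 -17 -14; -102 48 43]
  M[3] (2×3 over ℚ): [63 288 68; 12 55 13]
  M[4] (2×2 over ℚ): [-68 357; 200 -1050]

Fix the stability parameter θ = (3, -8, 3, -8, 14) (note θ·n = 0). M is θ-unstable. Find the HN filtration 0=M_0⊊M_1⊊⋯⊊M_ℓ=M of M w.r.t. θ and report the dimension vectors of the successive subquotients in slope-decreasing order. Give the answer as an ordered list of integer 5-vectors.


Interval decomposition of M: I[1,5], I[2,3], I[2,4], I[5,5].
HN type (ℓ=4): μ^(1)=14; μ^(2)=3; μ^(3)=-5/2; μ^(4)=-8

((0, 0, 0, 0, 2); (0, 0, 1, 0, 0); (1, 1, 2, 2, 0); (0, 2, 0, 0, 0))


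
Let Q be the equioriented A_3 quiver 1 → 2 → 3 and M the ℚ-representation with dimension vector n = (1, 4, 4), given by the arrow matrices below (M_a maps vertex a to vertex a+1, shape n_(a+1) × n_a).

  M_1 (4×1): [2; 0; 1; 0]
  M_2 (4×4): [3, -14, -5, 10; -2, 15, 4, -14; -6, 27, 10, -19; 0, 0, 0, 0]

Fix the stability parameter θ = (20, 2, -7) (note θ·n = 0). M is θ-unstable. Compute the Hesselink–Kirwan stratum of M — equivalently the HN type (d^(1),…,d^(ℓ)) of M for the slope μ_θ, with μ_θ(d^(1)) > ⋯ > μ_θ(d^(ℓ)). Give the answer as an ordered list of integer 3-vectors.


Interval decomposition of M: I[1,3], I[2,2], I[2,3]^2, I[3,3].
HN type (ℓ=4): μ^(1)=5; μ^(2)=2; μ^(3)=-5/2; μ^(4)=-7

((1, 1, 1); (0, 1, 0); (0, 2, 2); (0, 0, 1))


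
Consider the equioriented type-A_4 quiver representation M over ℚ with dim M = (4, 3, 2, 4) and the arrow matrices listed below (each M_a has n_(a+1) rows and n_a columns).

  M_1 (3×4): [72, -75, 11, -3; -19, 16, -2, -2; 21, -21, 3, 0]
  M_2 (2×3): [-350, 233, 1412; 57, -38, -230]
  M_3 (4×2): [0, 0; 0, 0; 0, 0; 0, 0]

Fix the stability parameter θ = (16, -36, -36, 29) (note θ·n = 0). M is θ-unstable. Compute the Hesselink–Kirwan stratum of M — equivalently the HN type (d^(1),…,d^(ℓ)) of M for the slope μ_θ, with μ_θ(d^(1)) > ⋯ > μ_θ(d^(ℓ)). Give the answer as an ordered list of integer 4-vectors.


Barcode: M ≅ I[1,1], I[1,2], I[1,3]^2, I[4,4]^4. HN layers by μ_θ (4 steps, strictly decreasing):
  μ^(1)=29; μ^(2)=16; μ^(3)=-10; μ^(4)=-56/3

((0, 0, 0, 4); (1, 0, 0, 0); (1, 1, 0, 0); (2, 2, 2, 0))


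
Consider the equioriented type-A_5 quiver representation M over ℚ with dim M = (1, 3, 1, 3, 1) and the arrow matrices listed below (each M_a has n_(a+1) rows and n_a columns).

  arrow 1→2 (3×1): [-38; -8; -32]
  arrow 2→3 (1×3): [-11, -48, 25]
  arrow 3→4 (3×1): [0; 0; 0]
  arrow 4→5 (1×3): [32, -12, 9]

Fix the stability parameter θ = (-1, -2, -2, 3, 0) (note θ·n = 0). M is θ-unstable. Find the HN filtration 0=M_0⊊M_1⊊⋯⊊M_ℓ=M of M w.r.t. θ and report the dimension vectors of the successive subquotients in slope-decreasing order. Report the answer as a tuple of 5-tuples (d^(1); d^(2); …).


Barcode: M ≅ I[1,3], I[2,2]^2, I[4,4]^2, I[4,5]. HN layers by μ_θ (4 steps, strictly decreasing):
  μ^(1)=3; μ^(2)=3/2; μ^(3)=-5/3; μ^(4)=-2

((0, 0, 0, 2, 0); (0, 0, 0, 1, 1); (1, 1, 1, 0, 0); (0, 2, 0, 0, 0))


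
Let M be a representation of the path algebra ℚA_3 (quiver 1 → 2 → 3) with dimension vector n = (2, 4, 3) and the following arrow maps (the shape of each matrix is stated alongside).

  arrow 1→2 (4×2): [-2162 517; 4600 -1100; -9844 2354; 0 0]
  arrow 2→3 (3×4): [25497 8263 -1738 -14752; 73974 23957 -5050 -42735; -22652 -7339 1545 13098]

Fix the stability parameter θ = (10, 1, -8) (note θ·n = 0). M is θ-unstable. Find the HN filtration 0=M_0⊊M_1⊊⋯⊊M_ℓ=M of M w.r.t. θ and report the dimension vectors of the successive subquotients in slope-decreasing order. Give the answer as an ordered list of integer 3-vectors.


Interval decomposition of M: I[1,1], I[1,3], I[2,2], I[2,3]^2.
HN type (ℓ=3): μ^(1)=10; μ^(2)=1; μ^(3)=-7/2

((1, 0, 0); (1, 2, 1); (0, 2, 2))


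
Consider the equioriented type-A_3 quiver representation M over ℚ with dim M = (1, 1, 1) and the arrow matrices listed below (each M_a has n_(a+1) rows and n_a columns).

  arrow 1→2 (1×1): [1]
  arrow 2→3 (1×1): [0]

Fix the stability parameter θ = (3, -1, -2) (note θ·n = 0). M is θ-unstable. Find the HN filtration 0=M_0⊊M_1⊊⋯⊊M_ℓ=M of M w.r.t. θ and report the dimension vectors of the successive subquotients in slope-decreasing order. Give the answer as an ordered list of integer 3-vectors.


Interval decomposition of M: I[1,2], I[3,3].
HN type (ℓ=2): μ^(1)=1; μ^(2)=-2

((1, 1, 0); (0, 0, 1))


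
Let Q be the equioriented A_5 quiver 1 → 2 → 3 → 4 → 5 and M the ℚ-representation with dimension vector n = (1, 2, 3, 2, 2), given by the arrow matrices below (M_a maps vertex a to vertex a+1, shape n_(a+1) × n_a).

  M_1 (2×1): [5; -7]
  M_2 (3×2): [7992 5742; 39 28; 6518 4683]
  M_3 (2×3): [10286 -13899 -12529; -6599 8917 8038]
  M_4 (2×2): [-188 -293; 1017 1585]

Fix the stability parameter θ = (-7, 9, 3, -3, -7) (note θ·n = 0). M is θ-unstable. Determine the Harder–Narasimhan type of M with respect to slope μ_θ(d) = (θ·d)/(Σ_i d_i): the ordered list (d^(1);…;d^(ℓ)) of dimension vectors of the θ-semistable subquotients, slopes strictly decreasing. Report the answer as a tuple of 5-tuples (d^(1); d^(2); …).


Interval decomposition of M: I[1,5], I[2,5], I[3,3].
HN type (ℓ=3): μ^(1)=3; μ^(2)=1/2; μ^(3)=-7

((0, 0, 1, 0, 0); (0, 2, 2, 2, 2); (1, 0, 0, 0, 0))


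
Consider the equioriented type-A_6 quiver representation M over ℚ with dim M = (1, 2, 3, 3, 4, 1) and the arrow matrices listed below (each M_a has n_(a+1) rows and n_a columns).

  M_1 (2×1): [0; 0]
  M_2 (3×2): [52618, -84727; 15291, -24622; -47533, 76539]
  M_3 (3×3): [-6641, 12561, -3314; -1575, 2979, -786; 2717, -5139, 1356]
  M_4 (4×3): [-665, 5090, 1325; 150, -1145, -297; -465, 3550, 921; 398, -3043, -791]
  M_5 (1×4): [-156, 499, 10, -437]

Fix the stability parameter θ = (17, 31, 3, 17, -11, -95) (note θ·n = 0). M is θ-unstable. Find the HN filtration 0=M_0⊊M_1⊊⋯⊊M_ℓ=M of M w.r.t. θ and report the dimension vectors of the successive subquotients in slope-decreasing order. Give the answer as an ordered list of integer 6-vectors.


Via rank(M_{q-1}∘⋯∘M_p): M ≅ I[1,1], I[2,4], I[2,6], I[3,3], I[4,5], I[5,5]^2.
μ_θ-semistable layers: μ^(1)=17; μ^(2)=3; μ^(3)=-11

((1, 1, 1, 1, 0, 0); (0, 0, 1, 1, 1, 0); (0, 1, 1, 1, 3, 1))


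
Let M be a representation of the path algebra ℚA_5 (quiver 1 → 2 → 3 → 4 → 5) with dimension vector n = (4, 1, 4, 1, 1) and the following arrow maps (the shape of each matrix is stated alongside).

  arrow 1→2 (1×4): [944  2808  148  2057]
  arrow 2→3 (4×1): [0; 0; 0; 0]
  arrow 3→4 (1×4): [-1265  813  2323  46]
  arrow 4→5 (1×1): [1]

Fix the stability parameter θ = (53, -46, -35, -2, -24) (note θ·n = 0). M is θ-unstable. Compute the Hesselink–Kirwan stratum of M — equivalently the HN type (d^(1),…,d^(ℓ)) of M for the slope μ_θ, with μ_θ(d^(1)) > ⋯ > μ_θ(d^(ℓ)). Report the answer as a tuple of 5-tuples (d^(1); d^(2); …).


Via rank(M_{q-1}∘⋯∘M_p): M ≅ I[1,1]^3, I[1,2], I[3,3]^3, I[3,5].
μ_θ-semistable layers: μ^(1)=53; μ^(2)=7/2; μ^(3)=-13; μ^(4)=-35

((3, 0, 0, 0, 0); (1, 1, 0, 0, 0); (0, 0, 0, 1, 1); (0, 0, 4, 0, 0))


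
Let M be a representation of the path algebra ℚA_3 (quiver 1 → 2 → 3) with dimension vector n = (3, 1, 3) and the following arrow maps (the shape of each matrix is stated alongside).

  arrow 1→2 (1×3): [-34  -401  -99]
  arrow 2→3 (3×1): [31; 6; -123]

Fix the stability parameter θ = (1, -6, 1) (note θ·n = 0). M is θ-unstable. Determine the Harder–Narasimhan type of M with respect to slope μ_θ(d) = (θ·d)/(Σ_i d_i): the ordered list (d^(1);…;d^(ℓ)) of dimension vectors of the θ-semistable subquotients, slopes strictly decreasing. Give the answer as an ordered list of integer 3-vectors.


Via rank(M_{q-1}∘⋯∘M_p): M ≅ I[1,1]^2, I[1,3], I[3,3]^2.
μ_θ-semistable layers: μ^(1)=1; μ^(2)=-5/2

((2, 0, 3); (1, 1, 0))


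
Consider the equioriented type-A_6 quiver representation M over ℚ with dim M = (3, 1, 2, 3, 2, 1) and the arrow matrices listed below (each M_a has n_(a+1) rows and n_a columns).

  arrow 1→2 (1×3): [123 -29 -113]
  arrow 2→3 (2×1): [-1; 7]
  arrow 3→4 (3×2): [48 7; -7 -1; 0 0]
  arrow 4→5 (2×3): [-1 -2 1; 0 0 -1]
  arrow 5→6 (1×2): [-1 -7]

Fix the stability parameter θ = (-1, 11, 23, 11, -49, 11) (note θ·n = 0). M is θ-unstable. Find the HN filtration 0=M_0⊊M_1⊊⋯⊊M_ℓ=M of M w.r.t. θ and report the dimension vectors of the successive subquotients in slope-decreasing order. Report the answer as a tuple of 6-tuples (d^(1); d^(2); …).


Interval decomposition of M: I[1,1]^2, I[1,6], I[3,4], I[4,5].
HN type (ℓ=4): μ^(1)=17; μ^(2)=11; μ^(3)=-1; μ^(4)=-19

((0, 0, 1, 1, 0, 0); (0, 0, 0, 0, 0, 1); (3, 1, 1, 1, 1, 0); (0, 0, 0, 1, 1, 0))


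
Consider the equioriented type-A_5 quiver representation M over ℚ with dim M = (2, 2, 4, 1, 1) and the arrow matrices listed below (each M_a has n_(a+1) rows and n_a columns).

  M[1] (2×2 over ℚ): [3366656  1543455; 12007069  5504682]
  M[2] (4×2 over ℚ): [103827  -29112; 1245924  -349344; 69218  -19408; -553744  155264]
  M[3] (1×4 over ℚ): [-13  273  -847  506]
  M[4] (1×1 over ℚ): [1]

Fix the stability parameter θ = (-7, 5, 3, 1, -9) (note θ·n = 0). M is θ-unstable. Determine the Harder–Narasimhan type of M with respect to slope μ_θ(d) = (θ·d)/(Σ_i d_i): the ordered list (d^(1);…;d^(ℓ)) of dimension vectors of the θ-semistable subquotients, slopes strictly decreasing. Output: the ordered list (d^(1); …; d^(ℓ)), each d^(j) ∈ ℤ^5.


Barcode: M ≅ I[1,2], I[1,5], I[3,3]^3. HN layers by μ_θ (4 steps, strictly decreasing):
  μ^(1)=5; μ^(2)=3; μ^(3)=0; μ^(4)=-7

((0, 1, 0, 0, 0); (0, 0, 3, 0, 0); (0, 1, 1, 1, 1); (2, 0, 0, 0, 0))


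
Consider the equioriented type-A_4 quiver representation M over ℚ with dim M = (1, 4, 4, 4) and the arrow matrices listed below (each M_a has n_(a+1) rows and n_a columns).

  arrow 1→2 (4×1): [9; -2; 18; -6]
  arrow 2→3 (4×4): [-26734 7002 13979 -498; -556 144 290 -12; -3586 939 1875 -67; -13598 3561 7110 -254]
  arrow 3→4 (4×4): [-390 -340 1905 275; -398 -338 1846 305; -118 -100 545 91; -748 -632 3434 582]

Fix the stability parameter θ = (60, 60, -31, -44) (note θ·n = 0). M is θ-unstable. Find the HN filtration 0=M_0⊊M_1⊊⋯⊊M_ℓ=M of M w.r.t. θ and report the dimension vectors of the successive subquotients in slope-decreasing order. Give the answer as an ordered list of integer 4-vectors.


Via rank(M_{q-1}∘⋯∘M_p): M ≅ I[1,2], I[2,3], I[2,4]^2, I[3,3], I[4,4]^2.
μ_θ-semistable layers: μ^(1)=60; μ^(2)=29/2; μ^(3)=-5; μ^(4)=-31; μ^(5)=-44

((1, 1, 0, 0); (0, 1, 1, 0); (0, 2, 2, 2); (0, 0, 1, 0); (0, 0, 0, 2))


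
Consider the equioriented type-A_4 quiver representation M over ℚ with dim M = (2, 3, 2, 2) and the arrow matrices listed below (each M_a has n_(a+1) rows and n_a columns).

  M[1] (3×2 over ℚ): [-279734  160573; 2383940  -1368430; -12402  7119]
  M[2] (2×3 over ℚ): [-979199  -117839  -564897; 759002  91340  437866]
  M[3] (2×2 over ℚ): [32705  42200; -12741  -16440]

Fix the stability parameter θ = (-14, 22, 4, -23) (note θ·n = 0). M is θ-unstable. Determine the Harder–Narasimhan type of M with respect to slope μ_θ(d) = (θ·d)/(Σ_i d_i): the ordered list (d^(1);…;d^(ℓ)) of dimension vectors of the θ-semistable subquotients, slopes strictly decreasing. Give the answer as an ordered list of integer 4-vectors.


Via rank(M_{q-1}∘⋯∘M_p): M ≅ I[1,1], I[1,2], I[2,3], I[2,4], I[4,4].
μ_θ-semistable layers: μ^(1)=22; μ^(2)=13; μ^(3)=1; μ^(4)=-14; μ^(5)=-23

((0, 1, 0, 0); (0, 1, 1, 0); (0, 1, 1, 1); (2, 0, 0, 0); (0, 0, 0, 1))
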